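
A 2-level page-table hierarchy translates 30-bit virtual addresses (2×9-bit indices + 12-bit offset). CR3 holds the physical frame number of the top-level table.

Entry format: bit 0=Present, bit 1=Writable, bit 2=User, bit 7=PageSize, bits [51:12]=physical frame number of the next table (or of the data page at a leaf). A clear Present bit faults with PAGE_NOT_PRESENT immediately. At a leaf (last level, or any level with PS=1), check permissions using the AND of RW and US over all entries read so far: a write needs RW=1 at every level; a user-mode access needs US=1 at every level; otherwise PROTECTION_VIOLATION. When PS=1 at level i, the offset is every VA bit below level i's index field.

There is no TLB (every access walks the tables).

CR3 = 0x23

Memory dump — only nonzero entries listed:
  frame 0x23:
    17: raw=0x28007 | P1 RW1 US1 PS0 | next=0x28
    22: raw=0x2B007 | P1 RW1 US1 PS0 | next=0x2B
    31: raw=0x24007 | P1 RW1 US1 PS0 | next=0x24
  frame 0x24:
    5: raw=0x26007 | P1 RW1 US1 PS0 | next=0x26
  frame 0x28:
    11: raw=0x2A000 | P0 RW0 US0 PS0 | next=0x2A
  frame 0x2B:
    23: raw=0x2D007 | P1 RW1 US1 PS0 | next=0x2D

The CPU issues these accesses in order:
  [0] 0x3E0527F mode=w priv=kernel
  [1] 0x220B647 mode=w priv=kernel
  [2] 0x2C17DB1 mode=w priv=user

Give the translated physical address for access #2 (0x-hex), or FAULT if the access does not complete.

Per-access translation:
#0 VA=0x3E0527F (w,kernel):
  L0: frame=0x23 idx=31 entry=0x24007 [P=1 RW=1 US=1 PS=0]
  L1: frame=0x24 idx=5 entry=0x26007 [P=1 RW=1 US=1 PS=0]
  ✓ 0x2627F  — 2 lookups
#1 VA=0x220B647 (w,kernel):
  L0: frame=0x23 idx=17 entry=0x28007 [P=1 RW=1 US=1 PS=0]
  L1: frame=0x28 idx=11 entry=0x2A000 [P=0 RW=0 US=0 PS=0]
  → PAGE_NOT_PRESENT  (2 entries read)
#2 VA=0x2C17DB1 (w,user):
  L0: frame=0x23 idx=22 entry=0x2B007 [P=1 RW=1 US=1 PS=0]
  L1: frame=0x2B idx=23 entry=0x2D007 [P=1 RW=1 US=1 PS=0]
  ✓ 0x2DDB1  — 2 lookups

Access #2 PA: 0x2DDB1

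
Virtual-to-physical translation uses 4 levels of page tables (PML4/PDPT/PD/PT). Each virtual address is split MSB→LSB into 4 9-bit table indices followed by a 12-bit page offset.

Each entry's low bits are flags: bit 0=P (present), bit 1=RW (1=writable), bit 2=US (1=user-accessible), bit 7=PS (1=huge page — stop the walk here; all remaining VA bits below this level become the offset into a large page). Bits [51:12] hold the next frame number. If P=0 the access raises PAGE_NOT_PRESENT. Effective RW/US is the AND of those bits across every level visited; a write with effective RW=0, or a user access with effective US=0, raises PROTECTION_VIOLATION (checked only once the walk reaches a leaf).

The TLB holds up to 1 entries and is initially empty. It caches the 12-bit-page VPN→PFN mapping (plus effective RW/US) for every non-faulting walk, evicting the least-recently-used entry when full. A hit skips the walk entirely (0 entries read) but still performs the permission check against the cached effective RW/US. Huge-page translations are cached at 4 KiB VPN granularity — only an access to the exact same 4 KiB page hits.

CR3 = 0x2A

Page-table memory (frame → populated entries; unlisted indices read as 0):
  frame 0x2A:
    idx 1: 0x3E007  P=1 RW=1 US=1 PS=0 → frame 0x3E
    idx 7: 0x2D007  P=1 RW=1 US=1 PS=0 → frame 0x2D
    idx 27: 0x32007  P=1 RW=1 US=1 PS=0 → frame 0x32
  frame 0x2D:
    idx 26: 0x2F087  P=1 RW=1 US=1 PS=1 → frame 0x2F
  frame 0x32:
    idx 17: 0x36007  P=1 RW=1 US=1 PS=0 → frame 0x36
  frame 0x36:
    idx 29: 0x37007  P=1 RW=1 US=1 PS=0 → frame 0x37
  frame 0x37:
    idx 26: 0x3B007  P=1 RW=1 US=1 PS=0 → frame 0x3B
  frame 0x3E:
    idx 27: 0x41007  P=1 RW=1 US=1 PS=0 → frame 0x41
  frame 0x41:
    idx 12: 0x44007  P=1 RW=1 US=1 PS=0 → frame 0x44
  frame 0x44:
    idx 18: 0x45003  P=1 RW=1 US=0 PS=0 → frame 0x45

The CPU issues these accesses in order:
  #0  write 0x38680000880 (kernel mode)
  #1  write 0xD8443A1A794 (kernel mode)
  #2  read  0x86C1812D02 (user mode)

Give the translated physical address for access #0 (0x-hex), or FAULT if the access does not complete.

Trace:
#0 VA=0x38680000880 (w,kernel):
  L0 @0x2A[7] → 0x2D007  P=1,RW=1,US=1,PS=0
  L1 @0x2D[26] → 0x2F087  P=1,RW=1,US=1,PS=1
  ✓ 0x2F880 (huge @L1)  — 2 lookups
#1 VA=0xD8443A1A794 (w,kernel):
  L0 @0x2A[27] → 0x32007  P=1,RW=1,US=1,PS=0
  L1 @0x32[17] → 0x36007  P=1,RW=1,US=1,PS=0
  L2 @0x36[29] → 0x37007  P=1,RW=1,US=1,PS=0
  L3 @0x37[26] → 0x3B007  P=1,RW=1,US=1,PS=0
  ✓ 0x3B794  — 4 lookups
#2 VA=0x86C1812D02 (r,user):
  L0 @0x2A[1] → 0x3E007  P=1,RW=1,US=1,PS=0
  L1 @0x3E[27] → 0x41007  P=1,RW=1,US=1,PS=0
  L2 @0x41[12] → 0x44007  P=1,RW=1,US=1,PS=0
  L3 @0x44[18] → 0x45003  P=1,RW=1,US=0,PS=0
  → PROTECTION_VIOLATION  (4 entries read)

Access #0 PA: 0x2F880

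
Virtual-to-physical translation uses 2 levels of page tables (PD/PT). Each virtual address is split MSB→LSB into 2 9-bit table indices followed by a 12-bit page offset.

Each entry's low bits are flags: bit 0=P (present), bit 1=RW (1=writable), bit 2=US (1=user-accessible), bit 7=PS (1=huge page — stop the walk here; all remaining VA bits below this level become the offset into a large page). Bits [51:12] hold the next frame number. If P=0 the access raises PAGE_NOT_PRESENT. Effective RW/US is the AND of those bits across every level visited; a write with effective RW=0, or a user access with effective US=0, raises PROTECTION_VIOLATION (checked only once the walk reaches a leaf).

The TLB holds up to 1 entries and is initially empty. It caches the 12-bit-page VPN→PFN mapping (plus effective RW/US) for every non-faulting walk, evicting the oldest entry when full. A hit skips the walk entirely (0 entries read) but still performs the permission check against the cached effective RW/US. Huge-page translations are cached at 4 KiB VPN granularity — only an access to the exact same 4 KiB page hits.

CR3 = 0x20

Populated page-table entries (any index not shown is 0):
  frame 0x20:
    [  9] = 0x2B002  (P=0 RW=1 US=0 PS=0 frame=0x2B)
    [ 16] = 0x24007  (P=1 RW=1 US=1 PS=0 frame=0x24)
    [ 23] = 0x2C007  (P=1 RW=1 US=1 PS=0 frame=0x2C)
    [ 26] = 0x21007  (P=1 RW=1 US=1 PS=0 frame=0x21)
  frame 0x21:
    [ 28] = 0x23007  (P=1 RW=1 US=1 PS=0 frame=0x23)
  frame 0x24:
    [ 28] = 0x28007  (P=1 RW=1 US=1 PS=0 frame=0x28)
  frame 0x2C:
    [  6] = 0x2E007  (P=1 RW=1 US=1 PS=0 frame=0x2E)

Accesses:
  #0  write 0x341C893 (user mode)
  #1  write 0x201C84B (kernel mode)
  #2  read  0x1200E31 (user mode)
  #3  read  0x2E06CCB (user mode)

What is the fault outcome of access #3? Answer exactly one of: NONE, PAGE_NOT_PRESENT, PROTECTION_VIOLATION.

Per-access translation:
#0 VA=0x341C893 (w,user):
  [0] read 0x20 idx=26: raw=0x21007 flags P=1 W=1 U=1 S=0
  [1] read 0x21 idx=28: raw=0x23007 flags P=1 W=1 U=1 S=0
  ✓ 0x23893  — 2 lookups
#1 VA=0x201C84B (w,kernel):
  [0] read 0x20 idx=16: raw=0x24007 flags P=1 W=1 U=1 S=0
  [1] read 0x24 idx=28: raw=0x28007 flags P=1 W=1 U=1 S=0
  ✓ 0x2884B  — 2 lookups
#2 VA=0x1200E31 (r,user):
  [0] read 0x20 idx=9: raw=0x2B002 flags P=0 W=1 U=0 S=0
  ⇒ fault: PAGE_NOT_PRESENT  — 1 lookups
#3 VA=0x2E06CCB (r,user):
  [0] read 0x20 idx=23: raw=0x2C007 flags P=1 W=1 U=1 S=0
  [1] read 0x2C idx=6: raw=0x2E007 flags P=1 W=1 U=1 S=0
  ✓ 0x2ECCB  — 2 lookups

Access #3 fault: NONE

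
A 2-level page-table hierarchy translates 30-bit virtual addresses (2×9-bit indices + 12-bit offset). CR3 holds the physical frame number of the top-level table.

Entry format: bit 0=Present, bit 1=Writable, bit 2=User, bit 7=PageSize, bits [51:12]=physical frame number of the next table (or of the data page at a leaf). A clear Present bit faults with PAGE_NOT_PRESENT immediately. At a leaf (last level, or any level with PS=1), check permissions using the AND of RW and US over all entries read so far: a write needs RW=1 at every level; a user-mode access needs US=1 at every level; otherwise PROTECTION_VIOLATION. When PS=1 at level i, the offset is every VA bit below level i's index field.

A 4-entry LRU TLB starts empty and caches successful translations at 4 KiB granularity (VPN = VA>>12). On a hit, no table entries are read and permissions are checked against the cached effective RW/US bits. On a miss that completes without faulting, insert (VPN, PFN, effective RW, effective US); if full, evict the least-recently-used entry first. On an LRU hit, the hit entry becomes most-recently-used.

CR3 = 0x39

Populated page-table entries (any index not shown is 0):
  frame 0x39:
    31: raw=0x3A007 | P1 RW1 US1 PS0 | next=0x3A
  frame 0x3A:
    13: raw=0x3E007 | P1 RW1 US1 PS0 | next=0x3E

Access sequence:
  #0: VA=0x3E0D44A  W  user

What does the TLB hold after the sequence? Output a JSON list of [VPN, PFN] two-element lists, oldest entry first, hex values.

Per-access translation:
#0 VA=0x3E0D44A (w,user):
  [0] read 0x39 idx=31: raw=0x3A007 flags P=1 W=1 U=1 S=0
  [1] read 0x3A idx=13: raw=0x3E007 flags P=1 W=1 U=1 S=0
  ✓ 0x3E44A  — 2 lookups

TLB: [["0x3E0D", "0x3E"]]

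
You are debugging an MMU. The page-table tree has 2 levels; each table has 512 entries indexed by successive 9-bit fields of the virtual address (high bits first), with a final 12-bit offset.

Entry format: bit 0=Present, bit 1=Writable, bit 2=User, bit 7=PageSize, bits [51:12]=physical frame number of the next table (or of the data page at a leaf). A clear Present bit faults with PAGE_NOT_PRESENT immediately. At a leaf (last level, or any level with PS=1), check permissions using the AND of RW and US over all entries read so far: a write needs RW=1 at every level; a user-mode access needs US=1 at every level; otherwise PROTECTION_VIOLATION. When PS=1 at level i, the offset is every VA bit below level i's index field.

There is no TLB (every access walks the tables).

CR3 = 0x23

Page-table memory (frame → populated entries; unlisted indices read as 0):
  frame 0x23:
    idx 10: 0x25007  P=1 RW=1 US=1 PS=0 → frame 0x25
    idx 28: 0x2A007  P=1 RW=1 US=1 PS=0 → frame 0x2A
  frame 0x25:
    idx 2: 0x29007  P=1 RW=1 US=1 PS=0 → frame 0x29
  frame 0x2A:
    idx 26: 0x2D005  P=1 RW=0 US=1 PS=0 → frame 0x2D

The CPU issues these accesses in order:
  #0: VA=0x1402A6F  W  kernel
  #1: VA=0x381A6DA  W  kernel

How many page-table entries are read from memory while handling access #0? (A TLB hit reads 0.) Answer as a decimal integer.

Trace:
#0 VA=0x1402A6F (w,kernel):
  L0: frame=0x23 idx=10 entry=0x25007 [P=1 RW=1 US=1 PS=0]
  L1: frame=0x25 idx=2 entry=0x29007 [P=1 RW=1 US=1 PS=0]
  ⇒ phys 0x29A6F  [2 reads]
#1 VA=0x381A6DA (w,kernel):
  L0: frame=0x23 idx=28 entry=0x2A007 [P=1 RW=1 US=1 PS=0]
  L1: frame=0x2A idx=26 entry=0x2D005 [P=1 RW=0 US=1 PS=0]
  ⇒ fault: PROTECTION_VIOLATION  — 2 lookups

Entries read for #0: 2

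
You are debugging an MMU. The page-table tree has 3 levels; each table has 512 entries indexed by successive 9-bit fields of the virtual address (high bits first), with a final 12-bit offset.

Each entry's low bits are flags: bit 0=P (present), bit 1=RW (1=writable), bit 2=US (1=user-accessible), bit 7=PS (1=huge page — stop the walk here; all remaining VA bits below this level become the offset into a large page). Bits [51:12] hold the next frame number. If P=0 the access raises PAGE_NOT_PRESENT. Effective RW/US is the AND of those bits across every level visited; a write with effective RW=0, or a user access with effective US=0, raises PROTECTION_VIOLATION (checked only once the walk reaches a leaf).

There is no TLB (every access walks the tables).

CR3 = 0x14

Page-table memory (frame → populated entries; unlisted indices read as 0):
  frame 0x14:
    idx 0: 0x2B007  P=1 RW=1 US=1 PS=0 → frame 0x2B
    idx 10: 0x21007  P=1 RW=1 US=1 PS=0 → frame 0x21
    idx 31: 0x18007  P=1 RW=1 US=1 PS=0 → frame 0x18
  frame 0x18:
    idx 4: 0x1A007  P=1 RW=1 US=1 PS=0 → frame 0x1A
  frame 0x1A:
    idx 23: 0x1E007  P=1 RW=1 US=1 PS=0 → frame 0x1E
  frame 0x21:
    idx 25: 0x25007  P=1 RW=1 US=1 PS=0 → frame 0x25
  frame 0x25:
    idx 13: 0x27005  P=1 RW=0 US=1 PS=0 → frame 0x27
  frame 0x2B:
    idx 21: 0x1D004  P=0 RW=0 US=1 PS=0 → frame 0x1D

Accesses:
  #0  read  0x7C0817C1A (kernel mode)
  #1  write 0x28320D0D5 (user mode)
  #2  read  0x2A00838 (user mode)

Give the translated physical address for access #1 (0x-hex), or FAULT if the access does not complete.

Walk each access:
#0 VA=0x7C0817C1A (r,kernel):
  L0: frame=0x14 idx=31 entry=0x18007 [P=1 RW=1 US=1 PS=0]
  L1: frame=0x18 idx=4 entry=0x1A007 [P=1 RW=1 US=1 PS=0]
  L2: frame=0x1A idx=23 entry=0x1E007 [P=1 RW=1 US=1 PS=0]
  ⇒ phys 0x1EC1A  [3 reads]
#1 VA=0x28320D0D5 (w,user):
  L0: frame=0x14 idx=10 entry=0x21007 [P=1 RW=1 US=1 PS=0]
  L1: frame=0x21 idx=25 entry=0x25007 [P=1 RW=1 US=1 PS=0]
  L2: frame=0x25 idx=13 entry=0x27005 [P=1 RW=0 US=1 PS=0]
  ✗ PROTECTION_VIOLATION  [3 reads]
#2 VA=0x2A00838 (r,user):
  L0: frame=0x14 idx=0 entry=0x2B007 [P=1 RW=1 US=1 PS=0]
  L1: frame=0x2B idx=21 entry=0x1D004 [P=0 RW=0 US=1 PS=0]
  ✗ PAGE_NOT_PRESENT  [2 reads]

Access #1 PA: FAULT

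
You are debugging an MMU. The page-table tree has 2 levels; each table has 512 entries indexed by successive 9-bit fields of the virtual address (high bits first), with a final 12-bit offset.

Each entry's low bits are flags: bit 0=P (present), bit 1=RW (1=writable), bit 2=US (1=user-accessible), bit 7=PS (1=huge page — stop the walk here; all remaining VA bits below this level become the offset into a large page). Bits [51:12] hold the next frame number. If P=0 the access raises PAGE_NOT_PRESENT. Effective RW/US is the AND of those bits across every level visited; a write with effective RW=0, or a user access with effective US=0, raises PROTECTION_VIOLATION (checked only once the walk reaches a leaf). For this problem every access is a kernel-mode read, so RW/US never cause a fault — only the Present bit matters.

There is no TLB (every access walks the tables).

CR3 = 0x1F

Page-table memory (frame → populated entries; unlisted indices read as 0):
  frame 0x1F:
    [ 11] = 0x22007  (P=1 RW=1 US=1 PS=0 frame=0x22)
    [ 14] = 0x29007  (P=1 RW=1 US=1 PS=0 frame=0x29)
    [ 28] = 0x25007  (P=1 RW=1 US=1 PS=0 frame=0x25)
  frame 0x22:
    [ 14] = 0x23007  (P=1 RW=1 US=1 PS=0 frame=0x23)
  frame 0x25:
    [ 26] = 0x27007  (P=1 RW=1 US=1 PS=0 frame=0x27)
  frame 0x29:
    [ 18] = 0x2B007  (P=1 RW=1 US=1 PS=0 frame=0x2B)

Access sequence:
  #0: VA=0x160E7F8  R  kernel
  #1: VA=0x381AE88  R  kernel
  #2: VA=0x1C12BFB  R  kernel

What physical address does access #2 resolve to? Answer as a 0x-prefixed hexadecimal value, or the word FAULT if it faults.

Walk each access:
#0 VA=0x160E7F8 (r,kernel):
  lvl0: tbl 0x1F, slot 11 ⇒ 0x22007 (P1/RW1/US1/PS0)
  lvl1: tbl 0x22, slot 14 ⇒ 0x23007 (P1/RW1/US1/PS0)
  ✓ 0x237F8  — 2 lookups
#1 VA=0x381AE88 (r,kernel):
  lvl0: tbl 0x1F, slot 28 ⇒ 0x25007 (P1/RW1/US1/PS0)
  lvl1: tbl 0x25, slot 26 ⇒ 0x27007 (P1/RW1/US1/PS0)
  ✓ 0x27E88  — 2 lookups
#2 VA=0x1C12BFB (r,kernel):
  lvl0: tbl 0x1F, slot 14 ⇒ 0x29007 (P1/RW1/US1/PS0)
  lvl1: tbl 0x29, slot 18 ⇒ 0x2B007 (P1/RW1/US1/PS0)
  ✓ 0x2BBFB  — 2 lookups

Access #2 PA: 0x2BBFB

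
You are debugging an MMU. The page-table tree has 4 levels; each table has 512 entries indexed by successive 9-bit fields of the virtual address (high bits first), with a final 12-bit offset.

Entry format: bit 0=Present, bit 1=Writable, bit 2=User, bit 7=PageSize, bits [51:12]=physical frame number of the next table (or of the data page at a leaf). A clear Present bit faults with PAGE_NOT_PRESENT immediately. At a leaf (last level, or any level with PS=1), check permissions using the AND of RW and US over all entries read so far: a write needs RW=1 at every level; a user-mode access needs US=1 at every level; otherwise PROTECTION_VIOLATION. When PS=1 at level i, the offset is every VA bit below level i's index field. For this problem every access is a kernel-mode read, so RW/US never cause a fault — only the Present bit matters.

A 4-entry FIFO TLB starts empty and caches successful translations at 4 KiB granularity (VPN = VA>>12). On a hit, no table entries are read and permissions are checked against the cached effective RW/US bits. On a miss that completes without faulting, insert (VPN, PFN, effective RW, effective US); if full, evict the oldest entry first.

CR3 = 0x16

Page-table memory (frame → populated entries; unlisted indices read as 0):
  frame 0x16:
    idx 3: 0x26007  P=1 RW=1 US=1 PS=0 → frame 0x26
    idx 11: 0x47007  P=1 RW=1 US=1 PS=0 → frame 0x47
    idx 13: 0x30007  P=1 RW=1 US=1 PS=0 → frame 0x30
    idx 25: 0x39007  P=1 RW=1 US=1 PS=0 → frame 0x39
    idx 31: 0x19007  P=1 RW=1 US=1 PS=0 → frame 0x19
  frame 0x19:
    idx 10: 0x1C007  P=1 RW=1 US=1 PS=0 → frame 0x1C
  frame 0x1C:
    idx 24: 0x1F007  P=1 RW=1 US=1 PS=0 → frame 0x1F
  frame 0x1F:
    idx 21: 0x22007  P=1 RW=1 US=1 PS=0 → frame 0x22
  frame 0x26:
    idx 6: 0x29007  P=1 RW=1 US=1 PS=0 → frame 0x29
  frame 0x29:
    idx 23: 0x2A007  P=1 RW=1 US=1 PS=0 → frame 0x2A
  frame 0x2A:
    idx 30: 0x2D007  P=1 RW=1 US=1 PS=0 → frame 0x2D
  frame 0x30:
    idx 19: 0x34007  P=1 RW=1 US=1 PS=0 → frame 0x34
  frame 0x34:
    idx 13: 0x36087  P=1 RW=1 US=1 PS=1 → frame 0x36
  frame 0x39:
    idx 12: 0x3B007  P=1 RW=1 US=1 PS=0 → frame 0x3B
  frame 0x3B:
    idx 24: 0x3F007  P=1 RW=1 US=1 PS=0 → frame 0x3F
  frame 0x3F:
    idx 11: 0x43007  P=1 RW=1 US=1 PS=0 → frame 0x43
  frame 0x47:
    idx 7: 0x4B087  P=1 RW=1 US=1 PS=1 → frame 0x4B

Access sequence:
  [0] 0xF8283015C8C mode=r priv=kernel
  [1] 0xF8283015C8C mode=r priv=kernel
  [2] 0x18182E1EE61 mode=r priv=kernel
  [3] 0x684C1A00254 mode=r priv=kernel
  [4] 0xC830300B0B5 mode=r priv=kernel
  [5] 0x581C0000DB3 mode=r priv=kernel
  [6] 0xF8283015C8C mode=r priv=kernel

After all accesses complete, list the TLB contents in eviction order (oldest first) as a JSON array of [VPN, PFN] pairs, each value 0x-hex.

Walk each access:
#0 VA=0xF8283015C8C (r,kernel):
  lvl0: tbl 0x16, slot 31 ⇒ 0x19007 (P1/RW1/US1/PS0)
  lvl1: tbl 0x19, slot 10 ⇒ 0x1C007 (P1/RW1/US1/PS0)
  lvl2: tbl 0x1C, slot 24 ⇒ 0x1F007 (P1/RW1/US1/PS0)
  lvl3: tbl 0x1F, slot 21 ⇒ 0x22007 (P1/RW1/US1/PS0)
  ✓ 0x22C8C  — 4 lookups
#1 VA=0xF8283015C8C (r,kernel):
  TLB hit vpn=0xF8283015 → PA=0x22C8C
#2 VA=0x18182E1EE61 (r,kernel):
  lvl0: tbl 0x16, slot 3 ⇒ 0x26007 (P1/RW1/US1/PS0)
  lvl1: tbl 0x26, slot 6 ⇒ 0x29007 (P1/RW1/US1/PS0)
  lvl2: tbl 0x29, slot 23 ⇒ 0x2A007 (P1/RW1/US1/PS0)
  lvl3: tbl 0x2A, slot 30 ⇒ 0x2D007 (P1/RW1/US1/PS0)
  ✓ 0x2DE61  — 4 lookups
#3 VA=0x684C1A00254 (r,kernel):
  lvl0: tbl 0x16, slot 13 ⇒ 0x30007 (P1/RW1/US1/PS0)
  lvl1: tbl 0x30, slot 19 ⇒ 0x34007 (P1/RW1/US1/PS0)
  lvl2: tbl 0x34, slot 13 ⇒ 0x36087 (P1/RW1/US1/PS1)
  ✓ 0x36254 (huge @L2)  — 3 lookups
#4 VA=0xC830300B0B5 (r,kernel):
  lvl0: tbl 0x16, slot 25 ⇒ 0x39007 (P1/RW1/US1/PS0)
  lvl1: tbl 0x39, slot 12 ⇒ 0x3B007 (P1/RW1/US1/PS0)
  lvl2: tbl 0x3B, slot 24 ⇒ 0x3F007 (P1/RW1/US1/PS0)
  lvl3: tbl 0x3F, slot 11 ⇒ 0x43007 (P1/RW1/US1/PS0)
  ✓ 0x430B5  — 4 lookups
#5 VA=0x581C0000DB3 (r,kernel):
  lvl0: tbl 0x16, slot 11 ⇒ 0x47007 (P1/RW1/US1/PS0)
  lvl1: tbl 0x47, slot 7 ⇒ 0x4B087 (P1/RW1/US1/PS1)
  ✓ 0x4BDB3 (huge @L1)  — 2 lookups
#6 VA=0xF8283015C8C (r,kernel):
  lvl0: tbl 0x16, slot 31 ⇒ 0x19007 (P1/RW1/US1/PS0)
  lvl1: tbl 0x19, slot 10 ⇒ 0x1C007 (P1/RW1/US1/PS0)
  lvl2: tbl 0x1C, slot 24 ⇒ 0x1F007 (P1/RW1/US1/PS0)
  lvl3: tbl 0x1F, slot 21 ⇒ 0x22007 (P1/RW1/US1/PS0)
  ✓ 0x22C8C  — 4 lookups

TLB: [["0x684C1A00", "0x36"], ["0xC830300B", "0x43"], ["0x581C0000", "0x4B"], ["0xF8283015", "0x22"]]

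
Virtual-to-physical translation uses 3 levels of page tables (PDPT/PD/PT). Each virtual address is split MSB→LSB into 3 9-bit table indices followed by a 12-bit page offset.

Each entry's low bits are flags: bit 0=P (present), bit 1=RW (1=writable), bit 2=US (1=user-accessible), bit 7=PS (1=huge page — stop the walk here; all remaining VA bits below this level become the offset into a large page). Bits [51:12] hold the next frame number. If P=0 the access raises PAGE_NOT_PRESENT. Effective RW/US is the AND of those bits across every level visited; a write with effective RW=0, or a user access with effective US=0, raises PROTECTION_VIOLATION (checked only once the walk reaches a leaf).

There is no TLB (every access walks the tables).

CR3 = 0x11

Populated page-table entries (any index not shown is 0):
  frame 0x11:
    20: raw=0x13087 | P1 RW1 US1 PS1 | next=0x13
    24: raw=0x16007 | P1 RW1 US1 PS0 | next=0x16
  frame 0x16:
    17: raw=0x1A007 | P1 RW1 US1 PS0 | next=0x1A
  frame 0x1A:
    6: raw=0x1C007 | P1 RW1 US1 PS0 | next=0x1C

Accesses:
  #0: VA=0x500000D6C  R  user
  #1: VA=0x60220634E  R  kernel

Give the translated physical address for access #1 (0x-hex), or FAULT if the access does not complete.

Walk each access:
#0 VA=0x500000D6C (r,user):
  L0 @0x11[20] → 0x13087  P=1,RW=1,US=1,PS=1
  ✓ 0x13D6C (huge @L0)  — 1 lookups
#1 VA=0x60220634E (r,kernel):
  L0 @0x11[24] → 0x16007  P=1,RW=1,US=1,PS=0
  L1 @0x16[17] → 0x1A007  P=1,RW=1,US=1,PS=0
  L2 @0x1A[6] → 0x1C007  P=1,RW=1,US=1,PS=0
  ✓ 0x1C34E  — 3 lookups

Access #1 PA: 0x1C34E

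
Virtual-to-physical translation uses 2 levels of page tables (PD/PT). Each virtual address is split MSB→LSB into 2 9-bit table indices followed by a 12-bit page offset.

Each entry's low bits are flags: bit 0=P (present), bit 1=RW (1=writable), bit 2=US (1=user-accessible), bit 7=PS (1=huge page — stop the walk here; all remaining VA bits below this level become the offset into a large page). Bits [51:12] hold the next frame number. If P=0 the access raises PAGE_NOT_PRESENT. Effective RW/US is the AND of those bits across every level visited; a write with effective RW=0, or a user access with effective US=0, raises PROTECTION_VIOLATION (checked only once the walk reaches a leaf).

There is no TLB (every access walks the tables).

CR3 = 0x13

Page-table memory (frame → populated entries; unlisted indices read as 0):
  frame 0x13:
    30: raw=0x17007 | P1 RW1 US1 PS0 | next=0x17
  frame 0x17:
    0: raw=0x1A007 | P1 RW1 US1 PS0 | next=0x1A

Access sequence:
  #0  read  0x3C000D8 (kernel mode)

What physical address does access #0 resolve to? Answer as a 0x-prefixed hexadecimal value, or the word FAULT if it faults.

Walk each access:
#0 VA=0x3C000D8 (r,kernel):
  L0: frame=0x13 idx=30 entry=0x17007 [P=1 RW=1 US=1 PS=0]
  L1: frame=0x17 idx=0 entry=0x1A007 [P=1 RW=1 US=1 PS=0]
  ⇒ phys 0x1A0D8  [2 reads]

Access #0 PA: 0x1A0D8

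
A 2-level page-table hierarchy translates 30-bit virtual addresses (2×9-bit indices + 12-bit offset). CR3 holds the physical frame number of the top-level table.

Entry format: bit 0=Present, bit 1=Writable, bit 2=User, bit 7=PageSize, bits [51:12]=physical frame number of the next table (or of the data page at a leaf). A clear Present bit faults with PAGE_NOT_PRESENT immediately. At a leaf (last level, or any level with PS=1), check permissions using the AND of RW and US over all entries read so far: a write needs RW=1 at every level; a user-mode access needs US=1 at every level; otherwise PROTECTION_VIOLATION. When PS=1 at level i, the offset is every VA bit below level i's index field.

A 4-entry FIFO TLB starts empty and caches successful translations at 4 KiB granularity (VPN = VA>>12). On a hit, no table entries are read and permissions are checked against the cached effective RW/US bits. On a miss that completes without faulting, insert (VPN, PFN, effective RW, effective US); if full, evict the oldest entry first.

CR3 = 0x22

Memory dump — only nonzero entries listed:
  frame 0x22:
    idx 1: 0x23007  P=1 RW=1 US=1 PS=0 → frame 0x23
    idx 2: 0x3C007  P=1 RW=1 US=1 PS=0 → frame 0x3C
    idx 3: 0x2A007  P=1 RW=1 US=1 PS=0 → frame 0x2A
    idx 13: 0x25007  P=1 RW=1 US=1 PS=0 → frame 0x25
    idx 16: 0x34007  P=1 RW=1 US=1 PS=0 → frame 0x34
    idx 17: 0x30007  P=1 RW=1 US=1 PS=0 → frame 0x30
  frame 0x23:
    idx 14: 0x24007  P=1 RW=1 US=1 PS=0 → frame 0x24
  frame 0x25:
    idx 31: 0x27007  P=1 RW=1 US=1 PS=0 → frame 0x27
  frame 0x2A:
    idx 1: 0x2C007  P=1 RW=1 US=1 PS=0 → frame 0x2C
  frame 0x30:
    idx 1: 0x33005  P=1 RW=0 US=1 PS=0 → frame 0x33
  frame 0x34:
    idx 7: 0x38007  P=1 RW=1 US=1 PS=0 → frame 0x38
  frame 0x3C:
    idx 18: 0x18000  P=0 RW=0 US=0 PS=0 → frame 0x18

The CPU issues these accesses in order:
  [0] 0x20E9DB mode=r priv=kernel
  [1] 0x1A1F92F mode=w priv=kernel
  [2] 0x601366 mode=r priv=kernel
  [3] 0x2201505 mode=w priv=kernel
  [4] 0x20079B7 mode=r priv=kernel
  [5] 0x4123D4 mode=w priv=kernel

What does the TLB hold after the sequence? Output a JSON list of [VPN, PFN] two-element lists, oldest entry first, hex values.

Walk each access:
#0 VA=0x20E9DB (r,kernel):
  L0: frame=0x22 idx=1 entry=0x23007 [P=1 RW=1 US=1 PS=0]
  L1: frame=0x23 idx=14 entry=0x24007 [P=1 RW=1 US=1 PS=0]
  ⇒ phys 0x249DB  [2 reads]
#1 VA=0x1A1F92F (w,kernel):
  L0: frame=0x22 idx=13 entry=0x25007 [P=1 RW=1 US=1 PS=0]
  L1: frame=0x25 idx=31 entry=0x27007 [P=1 RW=1 US=1 PS=0]
  ⇒ phys 0x2792F  [2 reads]
#2 VA=0x601366 (r,kernel):
  L0: frame=0x22 idx=3 entry=0x2A007 [P=1 RW=1 US=1 PS=0]
  L1: frame=0x2A idx=1 entry=0x2C007 [P=1 RW=1 US=1 PS=0]
  ⇒ phys 0x2C366  [2 reads]
#3 VA=0x2201505 (w,kernel):
  L0: frame=0x22 idx=17 entry=0x30007 [P=1 RW=1 US=1 PS=0]
  L1: frame=0x30 idx=1 entry=0x33005 [P=1 RW=0 US=1 PS=0]
  ✗ PROTECTION_VIOLATION  [2 reads]
#4 VA=0x20079B7 (r,kernel):
  L0: frame=0x22 idx=16 entry=0x34007 [P=1 RW=1 US=1 PS=0]
  L1: frame=0x34 idx=7 entry=0x38007 [P=1 RW=1 US=1 PS=0]
  ⇒ phys 0x389B7  [2 reads]
#5 VA=0x4123D4 (w,kernel):
  L0: frame=0x22 idx=2 entry=0x3C007 [P=1 RW=1 US=1 PS=0]
  L1: frame=0x3C idx=18 entry=0x18000 [P=0 RW=0 US=0 PS=0]
  ✗ PAGE_NOT_PRESENT  [2 reads]

TLB: [["0x20E", "0x24"], ["0x1A1F", "0x27"], ["0x601", "0x2C"], ["0x2007", "0x38"]]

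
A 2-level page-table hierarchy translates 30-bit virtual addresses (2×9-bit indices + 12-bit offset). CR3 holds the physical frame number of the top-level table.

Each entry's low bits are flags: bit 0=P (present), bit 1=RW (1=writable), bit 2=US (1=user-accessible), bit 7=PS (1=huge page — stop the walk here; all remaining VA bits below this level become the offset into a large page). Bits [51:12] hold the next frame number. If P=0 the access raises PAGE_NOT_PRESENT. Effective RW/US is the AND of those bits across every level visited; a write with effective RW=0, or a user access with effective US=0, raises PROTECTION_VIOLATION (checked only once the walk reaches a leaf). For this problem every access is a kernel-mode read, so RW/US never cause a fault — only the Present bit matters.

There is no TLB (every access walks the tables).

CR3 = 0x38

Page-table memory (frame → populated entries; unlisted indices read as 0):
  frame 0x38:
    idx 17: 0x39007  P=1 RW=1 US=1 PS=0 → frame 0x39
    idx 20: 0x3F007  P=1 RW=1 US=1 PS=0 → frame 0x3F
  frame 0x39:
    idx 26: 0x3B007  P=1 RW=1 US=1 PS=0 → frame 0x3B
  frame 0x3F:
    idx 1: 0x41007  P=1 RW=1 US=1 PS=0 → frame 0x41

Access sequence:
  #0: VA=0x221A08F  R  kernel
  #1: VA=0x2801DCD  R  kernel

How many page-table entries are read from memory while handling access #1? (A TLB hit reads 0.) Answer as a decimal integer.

Trace:
#0 VA=0x221A08F (r,kernel):
  [0] read 0x38 idx=17: raw=0x39007 flags P=1 W=1 U=1 S=0
  [1] read 0x39 idx=26: raw=0x3B007 flags P=1 W=1 U=1 S=0
  ✓ 0x3B08F  — 2 lookups
#1 VA=0x2801DCD (r,kernel):
  [0] read 0x38 idx=20: raw=0x3F007 flags P=1 W=1 U=1 S=0
  [1] read 0x3F idx=1: raw=0x41007 flags P=1 W=1 U=1 S=0
  ✓ 0x41DCD  — 2 lookups

Entries read for #1: 2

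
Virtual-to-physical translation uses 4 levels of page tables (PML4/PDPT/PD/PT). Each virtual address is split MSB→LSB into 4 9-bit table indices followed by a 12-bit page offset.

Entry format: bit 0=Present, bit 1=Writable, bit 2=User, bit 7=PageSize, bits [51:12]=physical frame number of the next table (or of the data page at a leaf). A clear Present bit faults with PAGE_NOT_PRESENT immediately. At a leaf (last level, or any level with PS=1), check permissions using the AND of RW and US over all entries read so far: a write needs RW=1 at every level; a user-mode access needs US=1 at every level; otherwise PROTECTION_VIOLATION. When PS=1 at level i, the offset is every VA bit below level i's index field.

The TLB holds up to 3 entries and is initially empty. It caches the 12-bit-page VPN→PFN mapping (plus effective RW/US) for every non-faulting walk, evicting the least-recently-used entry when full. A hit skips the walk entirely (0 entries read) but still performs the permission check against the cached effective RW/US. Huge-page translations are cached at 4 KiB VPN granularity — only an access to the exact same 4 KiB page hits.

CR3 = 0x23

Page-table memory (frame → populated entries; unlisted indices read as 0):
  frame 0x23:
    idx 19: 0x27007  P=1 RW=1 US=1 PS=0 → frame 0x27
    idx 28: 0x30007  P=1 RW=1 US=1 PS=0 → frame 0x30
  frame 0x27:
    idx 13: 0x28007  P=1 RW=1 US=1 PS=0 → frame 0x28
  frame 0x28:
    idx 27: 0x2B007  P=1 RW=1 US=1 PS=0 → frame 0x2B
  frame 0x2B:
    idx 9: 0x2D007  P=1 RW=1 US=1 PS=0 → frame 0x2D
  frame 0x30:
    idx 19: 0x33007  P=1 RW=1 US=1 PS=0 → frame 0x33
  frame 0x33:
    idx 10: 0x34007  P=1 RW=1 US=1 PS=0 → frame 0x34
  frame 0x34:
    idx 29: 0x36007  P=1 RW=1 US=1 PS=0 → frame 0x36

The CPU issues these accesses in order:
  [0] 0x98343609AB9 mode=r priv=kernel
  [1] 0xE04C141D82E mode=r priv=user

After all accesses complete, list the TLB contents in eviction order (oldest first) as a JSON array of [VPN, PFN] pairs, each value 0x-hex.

Trace:
#0 VA=0x98343609AB9 (r,kernel):
  lvl0: tbl 0x23, slot 19 ⇒ 0x27007 (P1/RW1/US1/PS0)
  lvl1: tbl 0x27, slot 13 ⇒ 0x28007 (P1/RW1/US1/PS0)
  lvl2: tbl 0x28, slot 27 ⇒ 0x2B007 (P1/RW1/US1/PS0)
  lvl3: tbl 0x2B, slot 9 ⇒ 0x2D007 (P1/RW1/US1/PS0)
  ⇒ phys 0x2DAB9  [4 reads]
#1 VA=0xE04C141D82E (r,user):
  lvl0: tbl 0x23, slot 28 ⇒ 0x30007 (P1/RW1/US1/PS0)
  lvl1: tbl 0x30, slot 19 ⇒ 0x33007 (P1/RW1/US1/PS0)
  lvl2: tbl 0x33, slot 10 ⇒ 0x34007 (P1/RW1/US1/PS0)
  lvl3: tbl 0x34, slot 29 ⇒ 0x36007 (P1/RW1/US1/PS0)
  ⇒ phys 0x3682E  [4 reads]

TLB: [["0x98343609", "0x2D"], ["0xE04C141D", "0x36"]]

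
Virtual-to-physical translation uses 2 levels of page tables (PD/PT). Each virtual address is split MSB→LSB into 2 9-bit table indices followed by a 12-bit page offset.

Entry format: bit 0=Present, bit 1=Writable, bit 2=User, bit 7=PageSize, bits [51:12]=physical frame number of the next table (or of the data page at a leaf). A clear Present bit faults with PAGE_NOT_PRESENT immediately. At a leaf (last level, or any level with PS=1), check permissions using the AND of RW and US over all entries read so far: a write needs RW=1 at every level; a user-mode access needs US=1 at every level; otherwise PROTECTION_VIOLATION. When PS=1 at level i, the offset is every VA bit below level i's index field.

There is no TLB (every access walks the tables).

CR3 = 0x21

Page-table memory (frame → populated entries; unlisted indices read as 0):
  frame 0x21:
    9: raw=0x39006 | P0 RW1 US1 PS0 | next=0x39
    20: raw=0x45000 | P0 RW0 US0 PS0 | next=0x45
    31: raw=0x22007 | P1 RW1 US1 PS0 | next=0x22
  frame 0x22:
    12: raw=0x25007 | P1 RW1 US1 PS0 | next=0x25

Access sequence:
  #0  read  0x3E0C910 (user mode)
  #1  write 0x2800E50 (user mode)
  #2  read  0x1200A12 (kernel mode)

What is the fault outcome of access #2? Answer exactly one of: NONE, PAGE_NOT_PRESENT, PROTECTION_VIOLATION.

Trace:
#0 VA=0x3E0C910 (r,user):
  L0 @0x21[31] → 0x22007  P=1,RW=1,US=1,PS=0
  L1 @0x22[12] → 0x25007  P=1,RW=1,US=1,PS=0
  → PA=0x25910  (2 entries read)
#1 VA=0x2800E50 (w,user):
  L0 @0x21[20] → 0x45000  P=0,RW=0,US=0,PS=0
  ⇒ fault: PAGE_NOT_PRESENT  — 1 lookups
#2 VA=0x1200A12 (r,kernel):
  L0 @0x21[9] → 0x39006  P=0,RW=1,US=1,PS=0
  ⇒ fault: PAGE_NOT_PRESENT  — 1 lookups

Access #2 fault: PAGE_NOT_PRESENT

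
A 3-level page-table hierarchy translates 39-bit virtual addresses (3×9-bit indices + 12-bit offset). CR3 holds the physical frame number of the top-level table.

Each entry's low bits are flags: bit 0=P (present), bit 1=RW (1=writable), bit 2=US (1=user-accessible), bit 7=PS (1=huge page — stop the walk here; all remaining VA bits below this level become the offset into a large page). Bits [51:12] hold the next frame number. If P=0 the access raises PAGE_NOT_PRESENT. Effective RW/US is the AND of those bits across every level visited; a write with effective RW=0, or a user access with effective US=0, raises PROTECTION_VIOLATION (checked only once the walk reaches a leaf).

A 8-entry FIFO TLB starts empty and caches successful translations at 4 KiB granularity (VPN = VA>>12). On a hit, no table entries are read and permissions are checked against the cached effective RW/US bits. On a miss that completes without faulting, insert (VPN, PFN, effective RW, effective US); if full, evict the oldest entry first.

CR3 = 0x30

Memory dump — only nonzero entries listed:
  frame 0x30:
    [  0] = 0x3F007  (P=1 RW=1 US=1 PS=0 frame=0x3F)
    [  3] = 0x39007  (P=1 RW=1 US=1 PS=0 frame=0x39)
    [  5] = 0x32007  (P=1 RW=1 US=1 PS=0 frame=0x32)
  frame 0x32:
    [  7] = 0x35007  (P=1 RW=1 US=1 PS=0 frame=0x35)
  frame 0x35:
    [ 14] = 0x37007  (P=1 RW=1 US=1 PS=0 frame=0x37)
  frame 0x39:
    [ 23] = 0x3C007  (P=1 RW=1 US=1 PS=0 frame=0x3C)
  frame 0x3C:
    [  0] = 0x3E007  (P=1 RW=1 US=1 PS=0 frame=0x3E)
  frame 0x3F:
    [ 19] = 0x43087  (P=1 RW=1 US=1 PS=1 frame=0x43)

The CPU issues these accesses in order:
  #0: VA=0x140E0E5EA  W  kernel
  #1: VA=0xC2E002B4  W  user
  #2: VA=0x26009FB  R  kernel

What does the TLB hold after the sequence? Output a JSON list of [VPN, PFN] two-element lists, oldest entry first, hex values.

Trace:
#0 VA=0x140E0E5EA (w,kernel):
  [0] read 0x30 idx=5: raw=0x32007 flags P=1 W=1 U=1 S=0
  [1] read 0x32 idx=7: raw=0x35007 flags P=1 W=1 U=1 S=0
  [2] read 0x35 idx=14: raw=0x37007 flags P=1 W=1 U=1 S=0
  → PA=0x375EA  (3 entries read)
#1 VA=0xC2E002B4 (w,user):
  [0] read 0x30 idx=3: raw=0x39007 flags P=1 W=1 U=1 S=0
  [1] read 0x39 idx=23: raw=0x3C007 flags P=1 W=1 U=1 S=0
  [2] read 0x3C idx=0: raw=0x3E007 flags P=1 W=1 U=1 S=0
  → PA=0x3E2B4  (3 entries read)
#2 VA=0x26009FB (r,kernel):
  [0] read 0x30 idx=0: raw=0x3F007 flags P=1 W=1 U=1 S=0
  [1] read 0x3F idx=19: raw=0x43087 flags P=1 W=1 U=1 S=1
  → PA=0x439FB (huge @L1)  (2 entries read)

TLB: [["0x140E0E", "0x37"], ["0xC2E00", "0x3E"], ["0x2600", "0x43"]]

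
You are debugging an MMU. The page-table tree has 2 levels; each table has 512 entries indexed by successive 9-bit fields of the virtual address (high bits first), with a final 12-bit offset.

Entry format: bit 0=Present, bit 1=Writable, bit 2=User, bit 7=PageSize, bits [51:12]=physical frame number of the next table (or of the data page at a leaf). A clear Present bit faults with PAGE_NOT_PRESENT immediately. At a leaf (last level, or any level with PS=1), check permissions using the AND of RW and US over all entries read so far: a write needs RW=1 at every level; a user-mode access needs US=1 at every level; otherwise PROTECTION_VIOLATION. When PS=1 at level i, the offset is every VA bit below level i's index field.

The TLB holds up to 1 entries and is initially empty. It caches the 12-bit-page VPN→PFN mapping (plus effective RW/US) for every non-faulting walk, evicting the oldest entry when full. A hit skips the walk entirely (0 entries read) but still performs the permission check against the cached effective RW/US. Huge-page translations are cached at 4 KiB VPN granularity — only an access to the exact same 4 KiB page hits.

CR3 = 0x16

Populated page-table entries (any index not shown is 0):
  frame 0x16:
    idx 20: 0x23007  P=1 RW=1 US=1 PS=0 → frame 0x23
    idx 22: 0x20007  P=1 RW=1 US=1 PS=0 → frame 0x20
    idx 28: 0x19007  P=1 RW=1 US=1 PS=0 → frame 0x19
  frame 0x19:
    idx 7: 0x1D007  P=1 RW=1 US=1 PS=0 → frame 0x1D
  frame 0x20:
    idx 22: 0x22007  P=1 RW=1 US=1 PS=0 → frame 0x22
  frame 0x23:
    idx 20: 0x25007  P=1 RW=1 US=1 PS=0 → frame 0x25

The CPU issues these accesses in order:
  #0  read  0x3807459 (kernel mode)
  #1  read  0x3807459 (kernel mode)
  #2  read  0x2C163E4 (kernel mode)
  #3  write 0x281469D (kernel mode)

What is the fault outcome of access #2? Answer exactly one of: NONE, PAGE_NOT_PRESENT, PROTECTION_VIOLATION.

Per-access translation:
#0 VA=0x3807459 (r,kernel):
  lvl0: tbl 0x16, slot 28 ⇒ 0x19007 (P1/RW1/US1/PS0)
  lvl1: tbl 0x19, slot 7 ⇒ 0x1D007 (P1/RW1/US1/PS0)
  ⇒ phys 0x1D459  [2 reads]
#1 VA=0x3807459 (r,kernel):
  TLB hit vpn=0x3807 → PA=0x1D459
#2 VA=0x2C163E4 (r,kernel):
  lvl0: tbl 0x16, slot 22 ⇒ 0x20007 (P1/RW1/US1/PS0)
  lvl1: tbl 0x20, slot 22 ⇒ 0x22007 (P1/RW1/US1/PS0)
  ⇒ phys 0x223E4  [2 reads]
#3 VA=0x281469D (w,kernel):
  lvl0: tbl 0x16, slot 20 ⇒ 0x23007 (P1/RW1/US1/PS0)
  lvl1: tbl 0x23, slot 20 ⇒ 0x25007 (P1/RW1/US1/PS0)
  ⇒ phys 0x2569D  [2 reads]

Access #2 fault: NONE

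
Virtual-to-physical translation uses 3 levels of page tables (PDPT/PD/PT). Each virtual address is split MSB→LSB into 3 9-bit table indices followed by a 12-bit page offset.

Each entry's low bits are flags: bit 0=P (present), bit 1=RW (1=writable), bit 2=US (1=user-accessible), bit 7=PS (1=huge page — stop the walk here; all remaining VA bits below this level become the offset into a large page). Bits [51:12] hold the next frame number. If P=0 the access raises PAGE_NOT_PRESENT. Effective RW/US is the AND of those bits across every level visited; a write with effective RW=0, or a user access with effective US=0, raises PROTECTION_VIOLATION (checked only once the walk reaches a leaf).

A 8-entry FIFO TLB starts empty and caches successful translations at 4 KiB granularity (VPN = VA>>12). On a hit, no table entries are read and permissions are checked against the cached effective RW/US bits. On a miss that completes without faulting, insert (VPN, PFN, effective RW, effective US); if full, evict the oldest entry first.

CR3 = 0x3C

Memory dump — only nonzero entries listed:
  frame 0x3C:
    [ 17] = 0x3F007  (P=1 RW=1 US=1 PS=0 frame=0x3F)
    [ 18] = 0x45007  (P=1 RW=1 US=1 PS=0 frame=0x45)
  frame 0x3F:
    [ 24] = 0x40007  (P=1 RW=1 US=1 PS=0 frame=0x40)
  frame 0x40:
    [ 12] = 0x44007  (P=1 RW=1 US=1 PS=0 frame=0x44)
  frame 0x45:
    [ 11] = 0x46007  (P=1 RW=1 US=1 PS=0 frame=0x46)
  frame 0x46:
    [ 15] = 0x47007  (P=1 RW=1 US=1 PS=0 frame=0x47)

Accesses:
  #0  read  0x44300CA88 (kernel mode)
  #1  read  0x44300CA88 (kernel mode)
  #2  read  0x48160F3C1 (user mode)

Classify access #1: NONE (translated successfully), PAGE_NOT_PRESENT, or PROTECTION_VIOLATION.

Per-access translation:
#0 VA=0x44300CA88 (r,kernel):
  L0: frame=0x3C idx=17 entry=0x3F007 [P=1 RW=1 US=1 PS=0]
  L1: frame=0x3F idx=24 entry=0x40007 [P=1 RW=1 US=1 PS=0]
  L2: frame=0x40 idx=12 entry=0x44007 [P=1 RW=1 US=1 PS=0]
  → PA=0x44A88  (3 entries read)
#1 VA=0x44300CA88 (r,kernel):
  TLB hit vpn=0x44300C → PA=0x44A88
#2 VA=0x48160F3C1 (r,user):
  L0: frame=0x3C idx=18 entry=0x45007 [P=1 RW=1 US=1 PS=0]
  L1: frame=0x45 idx=11 entry=0x46007 [P=1 RW=1 US=1 PS=0]
  L2: frame=0x46 idx=15 entry=0x47007 [P=1 RW=1 US=1 PS=0]
  → PA=0x473C1  (3 entries read)

Access #1 fault: NONE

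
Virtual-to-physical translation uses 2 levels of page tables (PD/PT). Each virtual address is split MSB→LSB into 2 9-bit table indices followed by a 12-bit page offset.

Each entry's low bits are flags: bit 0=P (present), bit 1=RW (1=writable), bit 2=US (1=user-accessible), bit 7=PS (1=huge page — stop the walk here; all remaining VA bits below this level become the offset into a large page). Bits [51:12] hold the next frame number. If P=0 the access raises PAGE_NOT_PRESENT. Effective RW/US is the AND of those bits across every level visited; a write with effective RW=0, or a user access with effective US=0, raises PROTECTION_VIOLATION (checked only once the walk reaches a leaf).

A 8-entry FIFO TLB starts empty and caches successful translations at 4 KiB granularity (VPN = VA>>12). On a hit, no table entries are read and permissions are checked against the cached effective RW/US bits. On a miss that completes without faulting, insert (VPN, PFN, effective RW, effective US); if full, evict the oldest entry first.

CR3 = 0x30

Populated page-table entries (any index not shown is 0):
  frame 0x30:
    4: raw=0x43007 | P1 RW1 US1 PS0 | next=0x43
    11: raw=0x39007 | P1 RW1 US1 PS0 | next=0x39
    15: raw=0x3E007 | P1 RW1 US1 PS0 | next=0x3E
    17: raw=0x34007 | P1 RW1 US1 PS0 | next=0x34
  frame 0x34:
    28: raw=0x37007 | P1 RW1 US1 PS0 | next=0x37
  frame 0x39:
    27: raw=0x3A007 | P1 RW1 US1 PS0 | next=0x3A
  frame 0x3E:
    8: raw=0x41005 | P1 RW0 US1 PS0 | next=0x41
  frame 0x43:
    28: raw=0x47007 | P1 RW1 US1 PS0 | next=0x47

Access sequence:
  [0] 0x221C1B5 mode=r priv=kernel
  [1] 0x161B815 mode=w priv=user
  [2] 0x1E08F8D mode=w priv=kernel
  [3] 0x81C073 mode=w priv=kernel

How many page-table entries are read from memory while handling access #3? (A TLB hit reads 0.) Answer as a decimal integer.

Walk each access:
#0 VA=0x221C1B5 (r,kernel):
  [0] read 0x30 idx=17: raw=0x34007 flags P=1 W=1 U=1 S=0
  [1] read 0x34 idx=28: raw=0x37007 flags P=1 W=1 U=1 S=0
  ⇒ phys 0x371B5  [2 reads]
#1 VA=0x161B815 (w,user):
  [0] read 0x30 idx=11: raw=0x39007 flags P=1 W=1 U=1 S=0
  [1] read 0x39 idx=27: raw=0x3A007 flags P=1 W=1 U=1 S=0
  ⇒ phys 0x3A815  [2 reads]
#2 VA=0x1E08F8D (w,kernel):
  [0] read 0x30 idx=15: raw=0x3E007 flags P=1 W=1 U=1 S=0
  [1] read 0x3E idx=8: raw=0x41005 flags P=1 W=0 U=1 S=0
  ✗ PROTECTION_VIOLATION  [2 reads]
#3 VA=0x81C073 (w,kernel):
  [0] read 0x30 idx=4: raw=0x43007 flags P=1 W=1 U=1 S=0
  [1] read 0x43 idx=28: raw=0x47007 flags P=1 W=1 U=1 S=0
  ⇒ phys 0x47073  [2 reads]

Entries read for #3: 2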